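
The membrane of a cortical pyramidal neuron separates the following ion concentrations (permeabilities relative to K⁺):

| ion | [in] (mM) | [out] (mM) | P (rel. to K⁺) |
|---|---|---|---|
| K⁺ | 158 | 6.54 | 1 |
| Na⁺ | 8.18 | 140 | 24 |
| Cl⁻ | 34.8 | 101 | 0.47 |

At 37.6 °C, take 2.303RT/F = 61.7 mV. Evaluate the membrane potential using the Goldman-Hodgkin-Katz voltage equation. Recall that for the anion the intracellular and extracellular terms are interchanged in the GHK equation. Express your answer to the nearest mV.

Vm = 61.7 · log₁₀[(Σ P·[cation]ₒ + Σ P·[anion]ᵢ) / (Σ P·[cation]ᵢ + Σ P·[anion]ₒ)]
Numerator = 1×6.54 + 24×140 + 0.47×34.8 = 3383
Denominator = 1×158 + 24×8.18 + 0.47×101 = 401.8
Vm = 61.7 · log₁₀(8.4196) = 61.7 × (0.9253) = 57.09 mV

57 mV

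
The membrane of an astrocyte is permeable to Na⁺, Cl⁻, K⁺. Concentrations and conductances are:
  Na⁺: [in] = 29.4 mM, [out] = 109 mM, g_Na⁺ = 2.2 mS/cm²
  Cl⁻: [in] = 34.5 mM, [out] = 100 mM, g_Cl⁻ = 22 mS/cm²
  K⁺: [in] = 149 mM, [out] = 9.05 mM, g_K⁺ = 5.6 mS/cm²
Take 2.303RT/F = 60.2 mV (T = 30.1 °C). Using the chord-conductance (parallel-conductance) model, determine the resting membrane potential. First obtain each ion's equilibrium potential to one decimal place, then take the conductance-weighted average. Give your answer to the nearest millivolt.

-32 mV

E_Na⁺ = (60.2/1)·log₁₀(109/29.4) = 34.3 mV
E_Cl⁻ = (60.2/-1)·log₁₀(100/34.5) = -27.8 mV
E_K⁺ = (60.2/1)·log₁₀(9.05/149) = -73.2 mV
Vm = (Σ gᵢEᵢ)/(Σ gᵢ) = (2.2·34.3 + 22·-27.8 + 5.6·-73.2) / (2.2 + 22 + 5.6)
= -946.06 / 29.8 = -31.75 mV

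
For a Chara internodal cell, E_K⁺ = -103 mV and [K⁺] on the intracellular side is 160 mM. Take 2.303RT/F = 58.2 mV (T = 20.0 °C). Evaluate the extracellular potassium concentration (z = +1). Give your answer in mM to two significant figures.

2.7 mM

Nernst: E = (58.2/1) · log₁₀([out]/[in]), so log₁₀([out]/[in]) = -103.0 × 1 / 58.2 = -1.7698.
[out]/[in] = 10^(-1.7698) = 0.01699.
[out] = 0.01699 × 160 = 2.719 mM.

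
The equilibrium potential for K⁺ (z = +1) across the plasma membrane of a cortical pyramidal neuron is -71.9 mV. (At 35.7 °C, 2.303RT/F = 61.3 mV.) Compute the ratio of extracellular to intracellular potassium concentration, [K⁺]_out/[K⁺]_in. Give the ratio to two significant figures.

0.067

log₁₀([out]/[in]) = E·z/(61.3) = -71.9 × 1 / 61.3 = -1.1729
[out]/[in] = 10^(-1.1729) = 0.06716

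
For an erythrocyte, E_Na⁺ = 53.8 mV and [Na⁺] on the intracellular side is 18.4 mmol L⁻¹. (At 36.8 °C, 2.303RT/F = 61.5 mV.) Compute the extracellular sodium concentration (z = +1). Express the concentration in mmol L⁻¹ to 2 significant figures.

140 mmol L⁻¹

Nernst: E = (61.5/1) · log₁₀([out]/[in]), so log₁₀([out]/[in]) = 53.8 × 1 / 61.5 = 0.8748.
[out]/[in] = 10^(0.8748) = 7.495.
[out] = 7.495 × 18.4 = 137.9 mmol L⁻¹.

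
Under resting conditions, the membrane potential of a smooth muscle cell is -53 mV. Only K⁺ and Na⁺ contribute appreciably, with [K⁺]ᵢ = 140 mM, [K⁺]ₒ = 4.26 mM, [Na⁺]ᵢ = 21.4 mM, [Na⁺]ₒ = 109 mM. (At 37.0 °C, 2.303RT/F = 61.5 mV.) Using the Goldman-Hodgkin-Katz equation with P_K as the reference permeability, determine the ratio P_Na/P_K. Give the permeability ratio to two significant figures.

0.14

Let α = P_Na/P_K. GHK: Vm = 61.5·log₁₀[(Kₒ + α·Naₒ)/(Kᵢ + α·Naᵢ)].
10^(Vm/61.5) = 10^(-53.0/61.5) = 0.13747
So 0.13747·(Kᵢ + α·Naᵢ) = Kₒ + α·Naₒ → α = (0.13747·140.0 − 4.26) / (109.0 − 0.13747·21.4)
α = (19.25 − 4.26) / (109.0 − 2.942) = 14.99/106.1 = 0.1413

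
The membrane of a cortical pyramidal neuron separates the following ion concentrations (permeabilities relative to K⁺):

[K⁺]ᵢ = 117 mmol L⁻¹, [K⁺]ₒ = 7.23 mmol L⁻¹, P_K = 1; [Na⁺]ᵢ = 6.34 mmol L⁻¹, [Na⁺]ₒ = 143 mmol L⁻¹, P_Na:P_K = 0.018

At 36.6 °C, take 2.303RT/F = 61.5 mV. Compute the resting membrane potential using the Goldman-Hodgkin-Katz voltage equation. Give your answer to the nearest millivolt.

-66 mV

Vm = 61.5 · log₁₀[(Σ P·[cation]ₒ + Σ P·[anion]ᵢ) / (Σ P·[cation]ᵢ + Σ P·[anion]ₒ)]
Numerator = 1×7.23 + 0.018×143 = 9.804
Denominator = 1×117 + 0.018×6.34 = 117.1
Vm = 61.5 · log₁₀(0.083713) = 61.5 × (-1.0772) = -66.25 mV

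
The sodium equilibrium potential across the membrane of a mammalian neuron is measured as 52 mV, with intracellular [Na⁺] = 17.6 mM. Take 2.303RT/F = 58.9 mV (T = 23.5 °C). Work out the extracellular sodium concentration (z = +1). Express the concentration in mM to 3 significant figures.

134 mM

Nernst: E = (58.9/1) · log₁₀([out]/[in]), so log₁₀([out]/[in]) = 52.0 × 1 / 58.9 = 0.8829.
[out]/[in] = 10^(0.8829) = 7.636.
[out] = 7.636 × 17.6 = 134.4 mM.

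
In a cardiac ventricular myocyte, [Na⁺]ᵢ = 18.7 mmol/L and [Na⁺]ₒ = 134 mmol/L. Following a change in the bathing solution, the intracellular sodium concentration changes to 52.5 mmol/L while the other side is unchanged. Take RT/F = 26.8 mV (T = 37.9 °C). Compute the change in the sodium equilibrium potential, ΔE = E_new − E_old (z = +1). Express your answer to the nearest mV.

E_old = (26.8/1)·ln(134/18.7) = 52.78 mV
E_new = (26.8/1)·ln(134/52.5) = 25.11 mV
ΔE = 25.11 − (52.78) = -27.67 mV

-28 mV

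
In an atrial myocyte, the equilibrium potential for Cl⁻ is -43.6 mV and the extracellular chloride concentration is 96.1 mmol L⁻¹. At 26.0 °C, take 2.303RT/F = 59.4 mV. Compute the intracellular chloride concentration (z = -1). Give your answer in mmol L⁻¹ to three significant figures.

17.7 mmol L⁻¹

Nernst: E = (59.4/-1) · log₁₀([out]/[in]), so log₁₀([out]/[in]) = -43.6 × -1 / 59.4 = 0.7340.
[out]/[in] = 10^(0.7340) = 5.42.
[in] = 96.1 / 5.42 = 17.73 mmol L⁻¹.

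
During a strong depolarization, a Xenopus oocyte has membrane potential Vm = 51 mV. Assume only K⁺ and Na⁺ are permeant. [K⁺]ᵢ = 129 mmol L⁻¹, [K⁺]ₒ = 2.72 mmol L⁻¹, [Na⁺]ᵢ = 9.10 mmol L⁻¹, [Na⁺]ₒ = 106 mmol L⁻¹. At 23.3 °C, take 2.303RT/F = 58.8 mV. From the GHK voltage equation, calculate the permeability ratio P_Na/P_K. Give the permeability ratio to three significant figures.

Let α = P_Na/P_K. GHK: Vm = 58.8·log₁₀[(Kₒ + α·Naₒ)/(Kᵢ + α·Naᵢ)].
10^(Vm/58.8) = 10^(51.0/58.8) = 7.368
So 7.368·(Kᵢ + α·Naᵢ) = Kₒ + α·Naₒ → α = (7.368·129.0 − 2.72) / (106.0 − 7.368·9.1)
α = (950.5 − 2.72) / (106.0 − 67.05) = 947.7/38.95 = 24.33

24.3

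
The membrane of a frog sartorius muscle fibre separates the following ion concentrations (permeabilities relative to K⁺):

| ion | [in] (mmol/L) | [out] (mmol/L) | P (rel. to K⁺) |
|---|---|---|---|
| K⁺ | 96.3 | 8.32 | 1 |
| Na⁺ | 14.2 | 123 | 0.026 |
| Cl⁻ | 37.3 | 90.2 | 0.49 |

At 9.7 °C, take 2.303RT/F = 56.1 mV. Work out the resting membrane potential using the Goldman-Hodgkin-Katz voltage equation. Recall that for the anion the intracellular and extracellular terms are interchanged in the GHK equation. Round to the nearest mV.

-38 mV

Vm = 56.1 · log₁₀[(Σ P·[cation]ₒ + Σ P·[anion]ᵢ) / (Σ P·[cation]ᵢ + Σ P·[anion]ₒ)]
Numerator = 1×8.32 + 0.026×123 + 0.49×37.3 = 29.79
Denominator = 1×96.3 + 0.026×14.2 + 0.49×90.2 = 140.9
Vm = 56.1 · log₁₀(0.21151) = 56.1 × (-0.6747) = -37.85 mV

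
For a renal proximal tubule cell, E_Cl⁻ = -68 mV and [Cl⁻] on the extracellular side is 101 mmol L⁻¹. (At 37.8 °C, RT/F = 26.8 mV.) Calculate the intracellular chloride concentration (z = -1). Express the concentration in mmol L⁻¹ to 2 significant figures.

Nernst: E = (26.8/-1) · ln([out]/[in]), so ln([out]/[in]) = -68.0 × -1 / 26.8 = 2.5373.
[out]/[in] = e^(2.5373) = 12.65.
[in] = 101 / 12.65 = 7.987 mmol L⁻¹.

8.0 mmol L⁻¹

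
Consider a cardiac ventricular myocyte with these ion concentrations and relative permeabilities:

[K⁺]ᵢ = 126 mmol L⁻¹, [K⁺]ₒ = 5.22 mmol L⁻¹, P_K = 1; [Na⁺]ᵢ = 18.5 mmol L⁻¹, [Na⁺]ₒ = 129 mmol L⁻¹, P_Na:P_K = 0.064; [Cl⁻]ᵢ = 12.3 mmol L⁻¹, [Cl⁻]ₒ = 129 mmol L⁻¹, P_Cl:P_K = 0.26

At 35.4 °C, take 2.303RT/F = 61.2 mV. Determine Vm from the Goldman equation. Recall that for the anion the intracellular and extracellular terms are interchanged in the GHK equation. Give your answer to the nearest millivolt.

Vm = 61.2 · log₁₀[(Σ P·[cation]ₒ + Σ P·[anion]ᵢ) / (Σ P·[cation]ᵢ + Σ P·[anion]ₒ)]
Numerator = 1×5.22 + 0.064×129 + 0.26×12.3 = 16.67
Denominator = 1×126 + 0.064×18.5 + 0.26×129 = 160.7
Vm = 61.2 · log₁₀(0.10374) = 61.2 × (-0.9840) = -60.22 mV

-60 mV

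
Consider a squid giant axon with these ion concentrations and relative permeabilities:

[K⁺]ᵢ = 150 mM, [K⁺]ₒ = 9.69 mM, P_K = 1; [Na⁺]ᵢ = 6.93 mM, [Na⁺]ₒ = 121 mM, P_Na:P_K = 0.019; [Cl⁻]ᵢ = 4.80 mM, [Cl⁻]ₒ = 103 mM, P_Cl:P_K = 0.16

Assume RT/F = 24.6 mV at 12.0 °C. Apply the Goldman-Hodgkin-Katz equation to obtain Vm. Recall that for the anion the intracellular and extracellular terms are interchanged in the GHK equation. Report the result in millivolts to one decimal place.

-63.2 mV

Vm = 24.6 · ln[(Σ P·[cation]ₒ + Σ P·[anion]ᵢ) / (Σ P·[cation]ᵢ + Σ P·[anion]ₒ)]
Numerator = 1×9.69 + 0.019×121 + 0.16×4.80 = 12.76
Denominator = 1×150 + 0.019×6.93 + 0.16×103 = 166.6
Vm = 24.6 · ln(0.076567) = 24.6 × (-2.5696) = -63.21 mV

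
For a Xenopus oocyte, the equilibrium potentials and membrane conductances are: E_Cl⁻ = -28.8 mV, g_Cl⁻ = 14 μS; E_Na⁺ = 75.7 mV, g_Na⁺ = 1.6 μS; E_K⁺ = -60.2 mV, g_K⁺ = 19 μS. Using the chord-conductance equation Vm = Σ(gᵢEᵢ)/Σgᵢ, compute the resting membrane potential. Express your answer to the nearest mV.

Σ gᵢEᵢ = 14·(-28.8) + 1.6·(75.7) + 19·(-60.2) = -1425.88
Σ gᵢ = 14 + 1.6 + 19 = 34.6
Vm = -1425.88 / 34.6 = -41.21 mV

-41 mV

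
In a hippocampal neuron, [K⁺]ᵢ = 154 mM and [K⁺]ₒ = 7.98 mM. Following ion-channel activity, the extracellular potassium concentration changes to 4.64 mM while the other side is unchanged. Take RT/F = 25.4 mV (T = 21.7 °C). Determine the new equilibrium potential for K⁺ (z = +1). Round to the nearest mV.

-89 mV

After the shift: [K⁺]_out = 4.64, [K⁺]_in = 154 mM.
E_new = (25.4/1)·ln(4.64/154) = 25.40 · (-3.5022) = -88.96 mV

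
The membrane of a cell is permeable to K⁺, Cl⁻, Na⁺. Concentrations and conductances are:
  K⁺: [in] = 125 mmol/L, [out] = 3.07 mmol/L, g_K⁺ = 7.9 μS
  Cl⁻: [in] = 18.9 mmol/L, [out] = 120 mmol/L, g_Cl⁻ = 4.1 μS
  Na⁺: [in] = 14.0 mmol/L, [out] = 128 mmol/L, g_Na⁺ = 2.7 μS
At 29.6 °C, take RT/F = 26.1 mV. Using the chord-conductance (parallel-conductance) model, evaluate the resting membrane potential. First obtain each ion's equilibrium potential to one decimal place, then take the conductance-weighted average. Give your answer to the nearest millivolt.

E_K⁺ = (26.1/1)·ln(3.07/125) = -96.7 mV
E_Cl⁻ = (26.1/-1)·ln(120/18.9) = -48.2 mV
E_Na⁺ = (26.1/1)·ln(128/14.0) = 57.8 mV
Vm = (Σ gᵢEᵢ)/(Σ gᵢ) = (7.9·-96.7 + 4.1·-48.2 + 2.7·57.8) / (7.9 + 4.1 + 2.7)
= -805.49 / 14.7 = -54.80 mV

-55 mV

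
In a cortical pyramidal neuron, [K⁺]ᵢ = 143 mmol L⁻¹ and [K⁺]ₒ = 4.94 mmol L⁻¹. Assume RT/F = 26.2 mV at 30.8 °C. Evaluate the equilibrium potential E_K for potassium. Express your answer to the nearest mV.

-88 mV

E = (26.2/z) · ln([K⁺]_out/[K⁺]_in) with z = +1.
= (26.2/1) · ln(4.94/143) = 26.20 · ln(0.03455)
= 26.20 · (-3.3655) = -88.18 mV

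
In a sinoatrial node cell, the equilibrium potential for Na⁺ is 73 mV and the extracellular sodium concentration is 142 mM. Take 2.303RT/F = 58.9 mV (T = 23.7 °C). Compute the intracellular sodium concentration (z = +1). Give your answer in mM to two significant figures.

8.2 mM

Nernst: E = (58.9/1) · log₁₀([out]/[in]), so log₁₀([out]/[in]) = 73.0 × 1 / 58.9 = 1.2394.
[out]/[in] = 10^(1.2394) = 17.35.
[in] = 142 / 17.35 = 8.183 mM.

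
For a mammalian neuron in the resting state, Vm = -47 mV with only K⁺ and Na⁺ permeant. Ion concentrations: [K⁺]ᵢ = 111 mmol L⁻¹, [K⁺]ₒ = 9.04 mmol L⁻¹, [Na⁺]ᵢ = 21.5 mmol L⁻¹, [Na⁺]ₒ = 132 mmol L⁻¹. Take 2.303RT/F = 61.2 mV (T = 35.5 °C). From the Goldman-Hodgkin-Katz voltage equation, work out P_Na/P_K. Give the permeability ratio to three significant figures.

Let α = P_Na/P_K. GHK: Vm = 61.2·log₁₀[(Kₒ + α·Naₒ)/(Kᵢ + α·Naᵢ)].
10^(Vm/61.2) = 10^(-47.0/61.2) = 0.17062
So 0.17062·(Kᵢ + α·Naᵢ) = Kₒ + α·Naₒ → α = (0.17062·111.0 − 9.04) / (132.0 − 0.17062·21.5)
α = (18.94 − 9.04) / (132.0 − 3.668) = 9.899/128.3 = 0.07713

0.0771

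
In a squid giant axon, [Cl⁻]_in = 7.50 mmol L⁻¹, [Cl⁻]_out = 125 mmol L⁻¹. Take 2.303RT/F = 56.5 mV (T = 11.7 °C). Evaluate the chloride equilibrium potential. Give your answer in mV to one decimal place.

-69.0 mV

E = (56.5/z) · log₁₀([Cl⁻]_out/[Cl⁻]_in) with z = -1.
For an anion, dividing by z = -1 reverses the sign.
= (56.5/-1) · log₁₀(125/7.50) = -56.50 · log₁₀(16.67)
= -56.50 · (1.2218) = -69.03 mV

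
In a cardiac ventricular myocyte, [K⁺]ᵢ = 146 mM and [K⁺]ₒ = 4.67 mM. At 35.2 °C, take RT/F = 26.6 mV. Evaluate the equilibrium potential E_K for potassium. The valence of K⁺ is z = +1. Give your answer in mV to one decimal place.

-91.6 mV

E = (26.6/z) · ln([K⁺]_out/[K⁺]_in) with z = +1.
= (26.6/1) · ln(4.67/146) = 26.60 · ln(0.03199)
= 26.60 · (-3.4424) = -91.57 mV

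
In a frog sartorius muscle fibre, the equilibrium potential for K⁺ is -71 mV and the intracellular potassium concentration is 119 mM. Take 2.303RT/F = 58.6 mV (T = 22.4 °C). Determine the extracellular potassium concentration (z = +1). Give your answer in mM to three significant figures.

Nernst: E = (58.6/1) · log₁₀([out]/[in]), so log₁₀([out]/[in]) = -71.0 × 1 / 58.6 = -1.2116.
[out]/[in] = 10^(-1.2116) = 0.06143.
[out] = 0.06143 × 119 = 7.31 mM.

7.31 mM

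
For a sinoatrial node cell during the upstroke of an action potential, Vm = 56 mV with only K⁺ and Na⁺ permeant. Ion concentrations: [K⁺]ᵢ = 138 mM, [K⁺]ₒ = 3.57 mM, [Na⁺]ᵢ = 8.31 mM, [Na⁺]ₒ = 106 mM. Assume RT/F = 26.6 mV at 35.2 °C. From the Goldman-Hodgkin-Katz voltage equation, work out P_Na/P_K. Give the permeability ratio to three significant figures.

29.9

Let α = P_Na/P_K. GHK: Vm = 26.6·ln[(Kₒ + α·Naₒ)/(Kᵢ + α·Naᵢ)].
e^(Vm/26.6) = e^(56.0/26.6) = 8.2093
So 8.2093·(Kᵢ + α·Naᵢ) = Kₒ + α·Naₒ → α = (8.2093·138.0 − 3.57) / (106.0 − 8.2093·8.31)
α = (1133 − 3.57) / (106.0 − 68.22) = 1129/37.78 = 29.89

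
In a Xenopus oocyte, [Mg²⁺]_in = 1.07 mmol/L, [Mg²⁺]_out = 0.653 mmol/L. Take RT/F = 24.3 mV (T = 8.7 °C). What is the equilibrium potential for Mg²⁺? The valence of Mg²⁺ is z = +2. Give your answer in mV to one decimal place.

E = (24.3/z) · ln([Mg²⁺]_out/[Mg²⁺]_in) with z = +2.
= (24.3/2) · ln(0.653/1.07) = 12.15 · ln(0.6103)
= 12.15 · (-0.4938) = -6.00 mV

-6.0 mV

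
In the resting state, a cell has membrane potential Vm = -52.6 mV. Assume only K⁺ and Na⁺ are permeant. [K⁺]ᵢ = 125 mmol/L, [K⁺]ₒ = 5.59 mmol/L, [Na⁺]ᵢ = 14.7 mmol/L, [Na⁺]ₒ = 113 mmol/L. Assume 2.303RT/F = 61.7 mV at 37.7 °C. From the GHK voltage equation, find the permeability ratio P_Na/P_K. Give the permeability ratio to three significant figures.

0.108

Let α = P_Na/P_K. GHK: Vm = 61.7·log₁₀[(Kₒ + α·Naₒ)/(Kᵢ + α·Naᵢ)].
10^(Vm/61.7) = 10^(-52.6/61.7) = 0.14044
So 0.14044·(Kᵢ + α·Naᵢ) = Kₒ + α·Naₒ → α = (0.14044·125.0 − 5.59) / (113.0 − 0.14044·14.7)
α = (17.55 − 5.59) / (113.0 − 2.064) = 11.96/110.9 = 0.1079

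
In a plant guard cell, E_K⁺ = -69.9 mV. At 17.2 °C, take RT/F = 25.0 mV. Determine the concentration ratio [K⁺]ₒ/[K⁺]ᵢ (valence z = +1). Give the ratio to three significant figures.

0.0611

ln([out]/[in]) = E·z/(25.0) = -69.9 × 1 / 25.0 = -2.7960
[out]/[in] = e^(-2.7960) = 0.06105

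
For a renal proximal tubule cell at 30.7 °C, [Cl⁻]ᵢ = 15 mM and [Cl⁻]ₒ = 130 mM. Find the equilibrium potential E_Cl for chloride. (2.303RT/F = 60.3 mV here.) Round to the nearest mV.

E = (60.3/z) · log₁₀([Cl⁻]_out/[Cl⁻]_in) with z = -1.
For an anion, dividing by z = -1 reverses the sign.
= (60.3/-1) · log₁₀(130/15) = -60.30 · log₁₀(8.667)
= -60.30 · (0.9379) = -56.55 mV

-57 mV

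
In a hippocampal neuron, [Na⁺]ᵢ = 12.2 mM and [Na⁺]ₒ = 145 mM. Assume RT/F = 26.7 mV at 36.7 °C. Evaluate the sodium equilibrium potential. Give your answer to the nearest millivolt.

E = (26.7/z) · ln([Na⁺]_out/[Na⁺]_in) with z = +1.
= (26.7/1) · ln(145/12.2) = 26.70 · ln(11.89)
= 26.70 · (2.4753) = 66.09 mV

66 mV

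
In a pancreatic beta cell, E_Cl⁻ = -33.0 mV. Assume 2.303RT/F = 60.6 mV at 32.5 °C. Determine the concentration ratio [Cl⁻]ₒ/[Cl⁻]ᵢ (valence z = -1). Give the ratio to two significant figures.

log₁₀([out]/[in]) = E·z/(60.6) = -33.0 × -1 / 60.6 = 0.5446
[out]/[in] = 10^(0.5446) = 3.504

3.5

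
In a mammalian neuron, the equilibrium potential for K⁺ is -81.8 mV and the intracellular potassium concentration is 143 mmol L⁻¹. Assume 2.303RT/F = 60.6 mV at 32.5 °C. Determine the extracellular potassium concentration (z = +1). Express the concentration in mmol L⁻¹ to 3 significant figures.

6.39 mmol L⁻¹

Nernst: E = (60.6/1) · log₁₀([out]/[in]), so log₁₀([out]/[in]) = -81.8 × 1 / 60.6 = -1.3498.
[out]/[in] = 10^(-1.3498) = 0.04469.
[out] = 0.04469 × 143 = 6.39 mmol L⁻¹.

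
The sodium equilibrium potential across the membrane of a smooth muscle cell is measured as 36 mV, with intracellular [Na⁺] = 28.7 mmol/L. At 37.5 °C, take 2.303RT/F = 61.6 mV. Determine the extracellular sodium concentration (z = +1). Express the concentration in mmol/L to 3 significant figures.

Nernst: E = (61.6/1) · log₁₀([out]/[in]), so log₁₀([out]/[in]) = 36.0 × 1 / 61.6 = 0.5844.
[out]/[in] = 10^(0.5844) = 3.841.
[out] = 3.841 × 28.7 = 110.2 mmol/L.

110 mmol/L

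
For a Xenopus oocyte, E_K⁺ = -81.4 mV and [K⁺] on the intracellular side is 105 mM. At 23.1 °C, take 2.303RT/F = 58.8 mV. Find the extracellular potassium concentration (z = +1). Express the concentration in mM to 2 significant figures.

4.3 mM

Nernst: E = (58.8/1) · log₁₀([out]/[in]), so log₁₀([out]/[in]) = -81.4 × 1 / 58.8 = -1.3844.
[out]/[in] = 10^(-1.3844) = 0.04127.
[out] = 0.04127 × 105 = 4.333 mM.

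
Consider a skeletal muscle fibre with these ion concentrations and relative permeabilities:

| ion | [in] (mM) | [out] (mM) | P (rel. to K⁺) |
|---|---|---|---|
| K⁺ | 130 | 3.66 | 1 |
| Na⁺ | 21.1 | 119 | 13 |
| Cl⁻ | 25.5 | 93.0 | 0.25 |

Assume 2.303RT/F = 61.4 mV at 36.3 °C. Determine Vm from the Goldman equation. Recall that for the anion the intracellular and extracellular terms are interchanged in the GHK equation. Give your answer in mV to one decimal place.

34.5 mV

Vm = 61.4 · log₁₀[(Σ P·[cation]ₒ + Σ P·[anion]ᵢ) / (Σ P·[cation]ᵢ + Σ P·[anion]ₒ)]
Numerator = 1×3.66 + 13×119 + 0.25×25.5 = 1557
Denominator = 1×130 + 13×21.1 + 0.25×93.0 = 427.6
Vm = 61.4 · log₁₀(3.6418) = 61.4 × (0.5613) = 34.46 mV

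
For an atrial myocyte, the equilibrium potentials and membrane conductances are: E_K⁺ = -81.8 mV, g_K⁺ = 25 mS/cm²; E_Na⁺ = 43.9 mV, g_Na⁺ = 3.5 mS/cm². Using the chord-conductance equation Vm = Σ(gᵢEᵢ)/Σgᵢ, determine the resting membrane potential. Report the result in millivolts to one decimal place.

-66.4 mV

Σ gᵢEᵢ = 25·(-81.8) + 3.5·(43.9) = -1891.35
Σ gᵢ = 25 + 3.5 = 28.5
Vm = -1891.35 / 28.5 = -66.36 mV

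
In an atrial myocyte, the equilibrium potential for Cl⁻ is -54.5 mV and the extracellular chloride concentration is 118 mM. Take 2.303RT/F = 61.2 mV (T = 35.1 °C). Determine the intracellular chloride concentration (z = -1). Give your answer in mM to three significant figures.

Nernst: E = (61.2/-1) · log₁₀([out]/[in]), so log₁₀([out]/[in]) = -54.5 × -1 / 61.2 = 0.8905.
[out]/[in] = 10^(0.8905) = 7.772.
[in] = 118 / 7.772 = 15.18 mM.

15.2 mM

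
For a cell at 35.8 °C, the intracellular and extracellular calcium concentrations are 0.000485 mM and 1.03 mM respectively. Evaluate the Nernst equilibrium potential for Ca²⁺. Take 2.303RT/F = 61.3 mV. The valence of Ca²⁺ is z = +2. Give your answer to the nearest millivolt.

102 mV

E = (61.3/z) · log₁₀([Ca²⁺]_out/[Ca²⁺]_in) with z = +2.
= (61.3/2) · log₁₀(1.03/0.000485) = 30.65 · log₁₀(2124)
= 30.65 · (3.3271) = 101.98 mV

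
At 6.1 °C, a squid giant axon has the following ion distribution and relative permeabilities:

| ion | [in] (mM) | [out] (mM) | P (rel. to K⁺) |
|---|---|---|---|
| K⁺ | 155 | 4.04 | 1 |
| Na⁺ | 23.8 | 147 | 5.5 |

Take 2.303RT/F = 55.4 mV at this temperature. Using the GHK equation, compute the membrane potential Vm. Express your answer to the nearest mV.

25 mV

Vm = 55.4 · log₁₀[(Σ P·[cation]ₒ + Σ P·[anion]ᵢ) / (Σ P·[cation]ᵢ + Σ P·[anion]ₒ)]
Numerator = 1×4.04 + 5.5×147 = 812.5
Denominator = 1×155 + 5.5×23.8 = 285.9
Vm = 55.4 · log₁₀(2.842) = 55.4 × (0.4536) = 25.13 mV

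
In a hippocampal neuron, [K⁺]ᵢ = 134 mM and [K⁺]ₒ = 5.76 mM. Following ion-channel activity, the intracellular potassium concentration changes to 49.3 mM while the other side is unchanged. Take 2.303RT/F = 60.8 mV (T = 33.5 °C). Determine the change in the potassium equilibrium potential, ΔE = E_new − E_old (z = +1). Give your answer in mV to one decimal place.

E_old = (60.8/1)·log₁₀(5.76/134) = -83.09 mV
E_new = (60.8/1)·log₁₀(5.76/49.3) = -56.69 mV
ΔE = -56.69 − (-83.09) = 26.40 mV

26.4 mV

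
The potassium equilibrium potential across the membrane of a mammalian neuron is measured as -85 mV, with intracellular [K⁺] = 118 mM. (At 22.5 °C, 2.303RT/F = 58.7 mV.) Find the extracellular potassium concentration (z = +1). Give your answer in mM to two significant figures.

Nernst: E = (58.7/1) · log₁₀([out]/[in]), so log₁₀([out]/[in]) = -85.0 × 1 / 58.7 = -1.4480.
[out]/[in] = 10^(-1.4480) = 0.03564.
[out] = 0.03564 × 118 = 4.206 mM.

4.2 mM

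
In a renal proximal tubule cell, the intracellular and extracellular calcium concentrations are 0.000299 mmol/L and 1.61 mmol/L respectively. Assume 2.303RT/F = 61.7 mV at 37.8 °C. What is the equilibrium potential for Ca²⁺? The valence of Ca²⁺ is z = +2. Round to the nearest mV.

E = (61.7/z) · log₁₀([Ca²⁺]_out/[Ca²⁺]_in) with z = +2.
= (61.7/2) · log₁₀(1.61/0.000299) = 30.85 · log₁₀(5385)
= 30.85 · (3.7312) = 115.11 mV

115 mV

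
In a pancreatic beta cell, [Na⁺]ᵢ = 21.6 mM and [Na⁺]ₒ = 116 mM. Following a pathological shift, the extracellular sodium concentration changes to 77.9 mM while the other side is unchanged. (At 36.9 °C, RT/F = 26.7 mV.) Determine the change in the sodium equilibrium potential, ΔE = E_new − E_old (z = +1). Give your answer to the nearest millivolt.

-11 mV

E_old = (26.7/1)·ln(116/21.6) = 44.88 mV
E_new = (26.7/1)·ln(77.9/21.6) = 34.25 mV
ΔE = 34.25 − (44.88) = -10.63 mV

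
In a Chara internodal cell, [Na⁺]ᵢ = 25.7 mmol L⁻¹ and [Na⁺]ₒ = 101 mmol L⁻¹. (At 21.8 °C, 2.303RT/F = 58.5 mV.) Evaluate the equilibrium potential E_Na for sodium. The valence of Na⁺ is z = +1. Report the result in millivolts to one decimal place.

E = (58.5/z) · log₁₀([Na⁺]_out/[Na⁺]_in) with z = +1.
= (58.5/1) · log₁₀(101/25.7) = 58.50 · log₁₀(3.93)
= 58.50 · (0.5944) = 34.77 mV

34.8 mV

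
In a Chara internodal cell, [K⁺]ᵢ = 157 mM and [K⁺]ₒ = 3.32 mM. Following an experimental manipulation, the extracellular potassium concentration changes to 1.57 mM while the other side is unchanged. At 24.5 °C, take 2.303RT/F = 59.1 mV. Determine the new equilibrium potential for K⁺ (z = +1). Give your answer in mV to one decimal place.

-118.2 mV

After the shift: [K⁺]_out = 1.57, [K⁺]_in = 157 mM.
E_new = (59.1/1)·log₁₀(1.57/157) = 59.10 · (-2.0000) = -118.20 mV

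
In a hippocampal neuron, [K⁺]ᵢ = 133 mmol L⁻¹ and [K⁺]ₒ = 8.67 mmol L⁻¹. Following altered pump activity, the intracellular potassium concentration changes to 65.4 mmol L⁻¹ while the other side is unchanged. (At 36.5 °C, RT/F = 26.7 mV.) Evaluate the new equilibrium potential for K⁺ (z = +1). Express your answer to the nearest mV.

After the shift: [K⁺]_out = 8.67, [K⁺]_in = 65.4 mmol L⁻¹.
E_new = (26.7/1)·ln(8.67/65.4) = 26.70 · (-2.0207) = -53.95 mV

-54 mV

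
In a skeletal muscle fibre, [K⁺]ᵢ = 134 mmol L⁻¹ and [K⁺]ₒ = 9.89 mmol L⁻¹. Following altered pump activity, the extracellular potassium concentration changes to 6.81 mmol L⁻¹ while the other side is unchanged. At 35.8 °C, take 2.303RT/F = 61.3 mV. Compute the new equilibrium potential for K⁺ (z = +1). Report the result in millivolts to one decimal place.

After the shift: [K⁺]_out = 6.81, [K⁺]_in = 134 mmol L⁻¹.
E_new = (61.3/1)·log₁₀(6.81/134) = 61.30 · (-1.2940) = -79.32 mV

-79.3 mV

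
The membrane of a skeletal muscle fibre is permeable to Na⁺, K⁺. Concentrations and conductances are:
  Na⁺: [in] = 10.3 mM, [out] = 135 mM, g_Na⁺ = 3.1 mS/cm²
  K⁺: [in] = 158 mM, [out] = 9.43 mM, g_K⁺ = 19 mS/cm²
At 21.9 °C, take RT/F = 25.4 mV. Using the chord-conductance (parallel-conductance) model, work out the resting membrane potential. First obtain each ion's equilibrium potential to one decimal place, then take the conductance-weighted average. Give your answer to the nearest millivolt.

E_Na⁺ = (25.4/1)·ln(135/10.3) = 65.4 mV
E_K⁺ = (25.4/1)·ln(9.43/158) = -71.6 mV
Vm = (Σ gᵢEᵢ)/(Σ gᵢ) = (3.1·65.4 + 19·-71.6) / (3.1 + 19)
= -1157.66 / 22.1 = -52.38 mV

-52 mV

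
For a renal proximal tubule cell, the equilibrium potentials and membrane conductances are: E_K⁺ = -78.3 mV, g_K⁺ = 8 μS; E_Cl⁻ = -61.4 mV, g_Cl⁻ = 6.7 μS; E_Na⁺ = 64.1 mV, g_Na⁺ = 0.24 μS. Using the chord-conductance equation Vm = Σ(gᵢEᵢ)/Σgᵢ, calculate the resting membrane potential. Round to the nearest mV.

-68 mV

Σ gᵢEᵢ = 8·(-78.3) + 6.7·(-61.4) + 0.24·(64.1) = -1022.40
Σ gᵢ = 8 + 6.7 + 0.24 = 14.94
Vm = -1022.40 / 14.94 = -68.43 mV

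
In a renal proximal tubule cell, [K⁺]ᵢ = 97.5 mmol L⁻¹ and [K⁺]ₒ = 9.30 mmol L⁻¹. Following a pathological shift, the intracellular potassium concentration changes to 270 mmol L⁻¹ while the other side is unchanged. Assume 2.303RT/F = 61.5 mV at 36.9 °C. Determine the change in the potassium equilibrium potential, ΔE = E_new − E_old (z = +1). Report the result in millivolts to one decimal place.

-27.2 mV

E_old = (61.5/1)·log₁₀(9.30/97.5) = -62.76 mV
E_new = (61.5/1)·log₁₀(9.30/270) = -89.97 mV
ΔE = -89.97 − (-62.76) = -27.21 mV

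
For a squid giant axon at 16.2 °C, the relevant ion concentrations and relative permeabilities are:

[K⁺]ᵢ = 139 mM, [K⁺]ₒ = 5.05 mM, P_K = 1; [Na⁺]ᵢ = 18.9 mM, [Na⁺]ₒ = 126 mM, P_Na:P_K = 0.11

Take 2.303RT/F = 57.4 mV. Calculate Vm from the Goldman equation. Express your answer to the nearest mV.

Vm = 57.4 · log₁₀[(Σ P·[cation]ₒ + Σ P·[anion]ᵢ) / (Σ P·[cation]ᵢ + Σ P·[anion]ₒ)]
Numerator = 1×5.05 + 0.11×126 = 18.91
Denominator = 1×139 + 0.11×18.9 = 141.1
Vm = 57.4 · log₁₀(0.13404) = 57.4 × (-0.8728) = -50.10 mV

-50 mV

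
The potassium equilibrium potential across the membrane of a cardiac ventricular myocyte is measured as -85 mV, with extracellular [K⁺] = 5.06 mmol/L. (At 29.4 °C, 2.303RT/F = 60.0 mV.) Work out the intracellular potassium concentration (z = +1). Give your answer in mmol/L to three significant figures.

Nernst: E = (60.0/1) · log₁₀([out]/[in]), so log₁₀([out]/[in]) = -85.0 × 1 / 60.0 = -1.4167.
[out]/[in] = 10^(-1.4167) = 0.03831.
[in] = 5.06 / 0.03831 = 132.1 mmol/L.

132 mmol/L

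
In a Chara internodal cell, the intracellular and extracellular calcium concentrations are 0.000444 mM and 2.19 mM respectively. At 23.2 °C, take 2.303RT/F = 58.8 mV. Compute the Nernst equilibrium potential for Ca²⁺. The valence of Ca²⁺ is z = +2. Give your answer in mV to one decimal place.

108.6 mV

E = (58.8/z) · log₁₀([Ca²⁺]_out/[Ca²⁺]_in) with z = +2.
= (58.8/2) · log₁₀(2.19/0.000444) = 29.40 · log₁₀(4932)
= 29.40 · (3.6931) = 108.58 mV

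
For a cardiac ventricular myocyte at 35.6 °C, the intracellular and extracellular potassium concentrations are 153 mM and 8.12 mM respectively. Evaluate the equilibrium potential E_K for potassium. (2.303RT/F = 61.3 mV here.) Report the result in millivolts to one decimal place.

E = (61.3/z) · log₁₀([K⁺]_out/[K⁺]_in) with z = +1.
= (61.3/1) · log₁₀(8.12/153) = 61.30 · log₁₀(0.05307)
= 61.30 · (-1.2751) = -78.17 mV

-78.2 mV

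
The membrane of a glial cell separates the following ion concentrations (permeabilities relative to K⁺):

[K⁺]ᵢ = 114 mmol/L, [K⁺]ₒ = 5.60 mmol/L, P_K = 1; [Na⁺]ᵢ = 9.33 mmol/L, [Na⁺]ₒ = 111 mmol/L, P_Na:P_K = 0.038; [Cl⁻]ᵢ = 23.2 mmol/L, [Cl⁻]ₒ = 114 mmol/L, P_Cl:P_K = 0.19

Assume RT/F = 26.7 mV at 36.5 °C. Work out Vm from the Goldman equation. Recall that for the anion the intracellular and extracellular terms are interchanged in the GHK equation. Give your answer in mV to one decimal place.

-60.3 mV

Vm = 26.7 · ln[(Σ P·[cation]ₒ + Σ P·[anion]ᵢ) / (Σ P·[cation]ᵢ + Σ P·[anion]ₒ)]
Numerator = 1×5.60 + 0.038×111 + 0.19×23.2 = 14.23
Denominator = 1×114 + 0.038×9.33 + 0.19×114 = 136
Vm = 26.7 · ln(0.10459) = 26.7 × (-2.2577) = -60.28 mV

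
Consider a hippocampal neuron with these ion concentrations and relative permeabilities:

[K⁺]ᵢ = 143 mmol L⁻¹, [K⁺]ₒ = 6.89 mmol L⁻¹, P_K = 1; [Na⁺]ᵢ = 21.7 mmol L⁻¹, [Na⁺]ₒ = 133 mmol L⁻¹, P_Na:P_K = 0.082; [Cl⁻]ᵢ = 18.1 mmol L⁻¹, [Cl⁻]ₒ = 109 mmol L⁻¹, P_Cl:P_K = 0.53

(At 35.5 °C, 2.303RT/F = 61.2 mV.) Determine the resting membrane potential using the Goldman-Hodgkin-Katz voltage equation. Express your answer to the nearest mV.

-53 mV

Vm = 61.2 · log₁₀[(Σ P·[cation]ₒ + Σ P·[anion]ᵢ) / (Σ P·[cation]ᵢ + Σ P·[anion]ₒ)]
Numerator = 1×6.89 + 0.082×133 + 0.53×18.1 = 27.39
Denominator = 1×143 + 0.082×21.7 + 0.53×109 = 202.5
Vm = 61.2 · log₁₀(0.13522) = 61.2 × (-0.8690) = -53.18 mV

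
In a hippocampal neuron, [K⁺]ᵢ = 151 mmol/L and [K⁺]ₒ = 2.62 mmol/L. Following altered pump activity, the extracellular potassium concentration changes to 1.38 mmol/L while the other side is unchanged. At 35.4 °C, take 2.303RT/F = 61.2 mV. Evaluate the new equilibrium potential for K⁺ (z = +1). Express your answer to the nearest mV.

-125 mV

After the shift: [K⁺]_out = 1.38, [K⁺]_in = 151 mmol/L.
E_new = (61.2/1)·log₁₀(1.38/151) = 61.20 · (-2.0391) = -124.79 mV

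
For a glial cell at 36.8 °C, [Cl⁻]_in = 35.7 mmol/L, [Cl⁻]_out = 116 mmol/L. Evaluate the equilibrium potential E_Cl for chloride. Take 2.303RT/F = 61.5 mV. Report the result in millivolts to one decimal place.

-31.5 mV

E = (61.5/z) · log₁₀([Cl⁻]_out/[Cl⁻]_in) with z = -1.
For an anion, dividing by z = -1 reverses the sign.
= (61.5/-1) · log₁₀(116/35.7) = -61.50 · log₁₀(3.249)
= -61.50 · (0.5118) = -31.48 mV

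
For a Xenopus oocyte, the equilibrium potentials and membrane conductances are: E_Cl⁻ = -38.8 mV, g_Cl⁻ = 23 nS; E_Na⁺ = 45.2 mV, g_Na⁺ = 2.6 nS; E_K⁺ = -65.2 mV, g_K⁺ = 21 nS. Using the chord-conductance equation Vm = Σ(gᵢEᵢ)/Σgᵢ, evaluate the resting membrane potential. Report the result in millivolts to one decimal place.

Σ gᵢEᵢ = 23·(-38.8) + 2.6·(45.2) + 21·(-65.2) = -2144.08
Σ gᵢ = 23 + 2.6 + 21 = 46.6
Vm = -2144.08 / 46.6 = -46.01 mV

-46.0 mV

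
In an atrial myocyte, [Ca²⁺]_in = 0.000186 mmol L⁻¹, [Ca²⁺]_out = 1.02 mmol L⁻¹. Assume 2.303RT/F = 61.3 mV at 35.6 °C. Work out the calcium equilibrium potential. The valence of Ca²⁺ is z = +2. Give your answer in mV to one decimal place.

E = (61.3/z) · log₁₀([Ca²⁺]_out/[Ca²⁺]_in) with z = +2.
= (61.3/2) · log₁₀(1.02/0.000186) = 30.65 · log₁₀(5484)
= 30.65 · (3.7391) = 114.60 mV

114.6 mV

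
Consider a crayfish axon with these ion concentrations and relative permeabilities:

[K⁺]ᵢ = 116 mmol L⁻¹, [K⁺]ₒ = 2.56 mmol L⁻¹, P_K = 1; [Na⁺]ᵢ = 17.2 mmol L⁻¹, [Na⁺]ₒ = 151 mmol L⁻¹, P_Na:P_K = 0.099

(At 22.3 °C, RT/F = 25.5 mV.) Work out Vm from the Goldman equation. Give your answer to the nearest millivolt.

-49 mV

Vm = 25.5 · ln[(Σ P·[cation]ₒ + Σ P·[anion]ᵢ) / (Σ P·[cation]ᵢ + Σ P·[anion]ₒ)]
Numerator = 1×2.56 + 0.099×151 = 17.51
Denominator = 1×116 + 0.099×17.2 = 117.7
Vm = 25.5 · ln(0.14876) = 25.5 × (-1.9054) = -48.59 mV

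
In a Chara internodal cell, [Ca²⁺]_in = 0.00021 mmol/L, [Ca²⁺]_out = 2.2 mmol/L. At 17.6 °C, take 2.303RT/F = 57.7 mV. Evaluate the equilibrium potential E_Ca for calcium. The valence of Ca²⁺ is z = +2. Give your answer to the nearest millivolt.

E = (57.7/z) · log₁₀([Ca²⁺]_out/[Ca²⁺]_in) with z = +2.
= (57.7/2) · log₁₀(2.2/0.00021) = 28.85 · log₁₀(1.048e+04)
= 28.85 · (4.0202) = 115.98 mV

116 mV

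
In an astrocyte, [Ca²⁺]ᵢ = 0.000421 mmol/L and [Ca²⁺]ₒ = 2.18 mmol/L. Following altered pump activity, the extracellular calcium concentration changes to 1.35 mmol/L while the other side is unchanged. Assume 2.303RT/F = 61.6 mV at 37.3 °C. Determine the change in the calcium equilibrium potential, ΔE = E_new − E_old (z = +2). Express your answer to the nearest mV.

-6 mV

E_old = (61.6/2)·log₁₀(2.18/0.000421) = 114.40 mV
E_new = (61.6/2)·log₁₀(1.35/0.000421) = 107.99 mV
ΔE = 107.99 − (114.40) = -6.41 mV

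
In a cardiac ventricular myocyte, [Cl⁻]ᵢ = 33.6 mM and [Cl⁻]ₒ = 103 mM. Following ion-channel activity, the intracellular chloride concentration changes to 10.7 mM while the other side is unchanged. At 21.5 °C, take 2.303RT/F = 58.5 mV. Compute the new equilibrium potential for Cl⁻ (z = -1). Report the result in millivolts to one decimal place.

-57.5 mV

After the shift: [Cl⁻]_out = 103, [Cl⁻]_in = 10.7 mM.
E_new = (58.5/-1)·log₁₀(103/10.7) = -58.50 · (0.9835) = -57.53 mV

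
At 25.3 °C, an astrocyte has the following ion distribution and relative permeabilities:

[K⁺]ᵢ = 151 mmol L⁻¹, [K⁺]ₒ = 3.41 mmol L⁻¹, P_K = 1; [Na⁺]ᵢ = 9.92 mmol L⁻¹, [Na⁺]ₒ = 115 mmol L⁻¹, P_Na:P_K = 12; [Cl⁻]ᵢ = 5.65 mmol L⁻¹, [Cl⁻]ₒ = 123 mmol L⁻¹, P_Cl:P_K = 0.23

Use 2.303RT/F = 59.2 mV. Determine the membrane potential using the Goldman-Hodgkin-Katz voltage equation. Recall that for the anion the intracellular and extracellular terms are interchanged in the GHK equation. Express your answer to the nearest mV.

39 mV

Vm = 59.2 · log₁₀[(Σ P·[cation]ₒ + Σ P·[anion]ᵢ) / (Σ P·[cation]ᵢ + Σ P·[anion]ₒ)]
Numerator = 1×3.41 + 12×115 + 0.23×5.65 = 1385
Denominator = 1×151 + 12×9.92 + 0.23×123 = 298.3
Vm = 59.2 · log₁₀(4.6415) = 59.2 × (0.6667) = 39.47 mV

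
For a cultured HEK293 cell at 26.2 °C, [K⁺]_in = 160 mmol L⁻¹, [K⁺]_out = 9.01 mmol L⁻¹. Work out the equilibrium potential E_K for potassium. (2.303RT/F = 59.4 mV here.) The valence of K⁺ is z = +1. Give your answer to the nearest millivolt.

-74 mV

E = (59.4/z) · log₁₀([K⁺]_out/[K⁺]_in) with z = +1.
= (59.4/1) · log₁₀(9.01/160) = 59.40 · log₁₀(0.05631)
= 59.40 · (-1.2494) = -74.21 mV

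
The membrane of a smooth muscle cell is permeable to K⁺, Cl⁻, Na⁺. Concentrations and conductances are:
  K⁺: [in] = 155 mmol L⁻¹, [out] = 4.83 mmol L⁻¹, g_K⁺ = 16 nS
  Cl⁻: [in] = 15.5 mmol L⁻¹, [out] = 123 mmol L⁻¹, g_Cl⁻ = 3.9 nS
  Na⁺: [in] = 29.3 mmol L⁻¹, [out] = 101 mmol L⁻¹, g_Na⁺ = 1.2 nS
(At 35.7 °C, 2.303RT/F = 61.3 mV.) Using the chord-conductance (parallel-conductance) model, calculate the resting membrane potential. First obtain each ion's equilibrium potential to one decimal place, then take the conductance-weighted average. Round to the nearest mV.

E_K⁺ = (61.3/1)·log₁₀(4.83/155) = -92.3 mV
E_Cl⁻ = (61.3/-1)·log₁₀(123/15.5) = -55.1 mV
E_Na⁺ = (61.3/1)·log₁₀(101/29.3) = 32.9 mV
Vm = (Σ gᵢEᵢ)/(Σ gᵢ) = (16·-92.3 + 3.9·-55.1 + 1.2·32.9) / (16 + 3.9 + 1.2)
= -1652.21 / 21.1 = -78.30 mV

-78 mV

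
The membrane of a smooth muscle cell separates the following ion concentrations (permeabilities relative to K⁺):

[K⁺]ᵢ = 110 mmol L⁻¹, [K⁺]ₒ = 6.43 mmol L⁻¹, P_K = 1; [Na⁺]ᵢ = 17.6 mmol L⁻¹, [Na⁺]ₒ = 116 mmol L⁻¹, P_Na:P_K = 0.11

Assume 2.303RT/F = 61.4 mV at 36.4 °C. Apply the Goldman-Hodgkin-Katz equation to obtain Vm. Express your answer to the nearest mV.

-47 mV

Vm = 61.4 · log₁₀[(Σ P·[cation]ₒ + Σ P·[anion]ᵢ) / (Σ P·[cation]ᵢ + Σ P·[anion]ₒ)]
Numerator = 1×6.43 + 0.11×116 = 19.19
Denominator = 1×110 + 0.11×17.6 = 111.9
Vm = 61.4 · log₁₀(0.17144) = 61.4 × (-0.7659) = -47.03 mV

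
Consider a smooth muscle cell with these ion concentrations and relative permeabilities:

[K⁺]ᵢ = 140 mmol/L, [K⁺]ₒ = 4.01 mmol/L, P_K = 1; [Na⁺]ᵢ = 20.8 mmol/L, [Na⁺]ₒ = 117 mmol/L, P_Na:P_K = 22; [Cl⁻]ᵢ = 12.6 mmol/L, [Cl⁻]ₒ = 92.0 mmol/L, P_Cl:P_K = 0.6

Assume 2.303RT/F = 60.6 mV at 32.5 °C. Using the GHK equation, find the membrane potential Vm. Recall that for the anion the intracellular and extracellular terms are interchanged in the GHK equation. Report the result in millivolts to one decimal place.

Vm = 60.6 · log₁₀[(Σ P·[cation]ₒ + Σ P·[anion]ᵢ) / (Σ P·[cation]ᵢ + Σ P·[anion]ₒ)]
Numerator = 1×4.01 + 22×117 + 0.6×12.6 = 2586
Denominator = 1×140 + 22×20.8 + 0.6×92.0 = 652.8
Vm = 60.6 · log₁₀(3.9607) = 60.6 × (0.5978) = 36.23 mV

36.2 mV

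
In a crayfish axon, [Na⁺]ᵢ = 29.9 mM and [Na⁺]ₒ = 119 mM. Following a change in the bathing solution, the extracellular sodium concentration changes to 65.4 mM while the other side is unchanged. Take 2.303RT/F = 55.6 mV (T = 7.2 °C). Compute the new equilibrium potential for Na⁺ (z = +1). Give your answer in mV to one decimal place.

18.9 mV

After the shift: [Na⁺]_out = 65.4, [Na⁺]_in = 29.9 mM.
E_new = (55.6/1)·log₁₀(65.4/29.9) = 55.60 · (0.3399) = 18.90 mV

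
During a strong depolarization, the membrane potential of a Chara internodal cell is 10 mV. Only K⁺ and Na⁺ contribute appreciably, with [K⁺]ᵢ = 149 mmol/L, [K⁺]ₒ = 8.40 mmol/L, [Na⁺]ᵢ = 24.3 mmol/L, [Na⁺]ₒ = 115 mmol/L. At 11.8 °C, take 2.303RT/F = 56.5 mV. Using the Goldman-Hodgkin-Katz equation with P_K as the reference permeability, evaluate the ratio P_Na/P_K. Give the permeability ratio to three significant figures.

Let α = P_Na/P_K. GHK: Vm = 56.5·log₁₀[(Kₒ + α·Naₒ)/(Kᵢ + α·Naᵢ)].
10^(Vm/56.5) = 10^(10.0/56.5) = 1.5031
So 1.5031·(Kᵢ + α·Naᵢ) = Kₒ + α·Naₒ → α = (1.5031·149.0 − 8.4) / (115.0 − 1.5031·24.3)
α = (224 − 8.4) / (115.0 − 36.53) = 215.6/78.47 = 2.747

2.75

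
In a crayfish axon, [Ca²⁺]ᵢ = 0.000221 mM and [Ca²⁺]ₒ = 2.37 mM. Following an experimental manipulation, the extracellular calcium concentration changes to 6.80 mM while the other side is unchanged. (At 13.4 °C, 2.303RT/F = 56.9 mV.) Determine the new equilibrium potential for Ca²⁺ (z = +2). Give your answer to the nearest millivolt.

After the shift: [Ca²⁺]_out = 6.80, [Ca²⁺]_in = 0.000221 mM.
E_new = (56.9/2)·log₁₀(6.80/0.000221) = 28.45 · (4.4881) = 127.69 mV

128 mV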